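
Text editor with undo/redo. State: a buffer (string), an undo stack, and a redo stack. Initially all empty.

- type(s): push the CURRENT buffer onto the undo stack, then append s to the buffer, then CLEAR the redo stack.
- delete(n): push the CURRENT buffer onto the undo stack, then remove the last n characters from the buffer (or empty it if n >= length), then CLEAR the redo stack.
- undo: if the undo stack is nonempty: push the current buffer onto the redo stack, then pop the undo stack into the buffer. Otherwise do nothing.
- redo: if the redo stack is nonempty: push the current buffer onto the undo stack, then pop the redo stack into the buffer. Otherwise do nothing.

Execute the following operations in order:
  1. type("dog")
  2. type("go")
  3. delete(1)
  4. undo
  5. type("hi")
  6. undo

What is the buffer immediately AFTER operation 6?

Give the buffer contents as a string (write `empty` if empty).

Answer: doggo

Derivation:
After op 1 (type): buf='dog' undo_depth=1 redo_depth=0
After op 2 (type): buf='doggo' undo_depth=2 redo_depth=0
After op 3 (delete): buf='dogg' undo_depth=3 redo_depth=0
After op 4 (undo): buf='doggo' undo_depth=2 redo_depth=1
After op 5 (type): buf='doggohi' undo_depth=3 redo_depth=0
After op 6 (undo): buf='doggo' undo_depth=2 redo_depth=1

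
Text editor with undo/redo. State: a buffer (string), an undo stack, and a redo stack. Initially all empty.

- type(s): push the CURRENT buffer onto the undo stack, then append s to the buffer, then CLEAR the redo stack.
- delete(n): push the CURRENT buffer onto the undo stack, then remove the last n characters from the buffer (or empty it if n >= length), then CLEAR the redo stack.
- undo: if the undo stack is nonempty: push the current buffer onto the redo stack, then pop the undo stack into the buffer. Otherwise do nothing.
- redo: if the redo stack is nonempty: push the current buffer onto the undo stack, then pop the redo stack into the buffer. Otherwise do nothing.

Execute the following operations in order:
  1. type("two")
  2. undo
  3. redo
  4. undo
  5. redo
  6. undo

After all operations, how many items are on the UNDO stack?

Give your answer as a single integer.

After op 1 (type): buf='two' undo_depth=1 redo_depth=0
After op 2 (undo): buf='(empty)' undo_depth=0 redo_depth=1
After op 3 (redo): buf='two' undo_depth=1 redo_depth=0
After op 4 (undo): buf='(empty)' undo_depth=0 redo_depth=1
After op 5 (redo): buf='two' undo_depth=1 redo_depth=0
After op 6 (undo): buf='(empty)' undo_depth=0 redo_depth=1

Answer: 0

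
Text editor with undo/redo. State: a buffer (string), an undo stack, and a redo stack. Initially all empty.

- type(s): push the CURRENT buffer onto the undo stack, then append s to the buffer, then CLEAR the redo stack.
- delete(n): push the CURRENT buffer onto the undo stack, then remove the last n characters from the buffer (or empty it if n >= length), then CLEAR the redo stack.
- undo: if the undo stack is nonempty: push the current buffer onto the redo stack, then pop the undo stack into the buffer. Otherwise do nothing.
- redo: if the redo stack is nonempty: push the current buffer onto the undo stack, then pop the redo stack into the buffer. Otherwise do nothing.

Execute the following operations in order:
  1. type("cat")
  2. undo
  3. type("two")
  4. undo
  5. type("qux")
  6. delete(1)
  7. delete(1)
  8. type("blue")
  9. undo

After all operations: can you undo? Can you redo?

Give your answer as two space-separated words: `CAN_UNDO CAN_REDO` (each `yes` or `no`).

Answer: yes yes

Derivation:
After op 1 (type): buf='cat' undo_depth=1 redo_depth=0
After op 2 (undo): buf='(empty)' undo_depth=0 redo_depth=1
After op 3 (type): buf='two' undo_depth=1 redo_depth=0
After op 4 (undo): buf='(empty)' undo_depth=0 redo_depth=1
After op 5 (type): buf='qux' undo_depth=1 redo_depth=0
After op 6 (delete): buf='qu' undo_depth=2 redo_depth=0
After op 7 (delete): buf='q' undo_depth=3 redo_depth=0
After op 8 (type): buf='qblue' undo_depth=4 redo_depth=0
After op 9 (undo): buf='q' undo_depth=3 redo_depth=1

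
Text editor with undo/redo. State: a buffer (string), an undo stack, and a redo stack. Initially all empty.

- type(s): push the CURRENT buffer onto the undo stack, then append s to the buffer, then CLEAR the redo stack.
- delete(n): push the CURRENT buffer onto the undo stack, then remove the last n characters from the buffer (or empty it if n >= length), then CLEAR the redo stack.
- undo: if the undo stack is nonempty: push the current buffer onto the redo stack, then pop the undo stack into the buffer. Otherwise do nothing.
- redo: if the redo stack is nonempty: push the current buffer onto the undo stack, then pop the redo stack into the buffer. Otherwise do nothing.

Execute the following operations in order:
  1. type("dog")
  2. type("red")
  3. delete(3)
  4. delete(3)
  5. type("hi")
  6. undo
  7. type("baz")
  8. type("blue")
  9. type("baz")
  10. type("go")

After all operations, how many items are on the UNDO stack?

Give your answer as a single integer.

After op 1 (type): buf='dog' undo_depth=1 redo_depth=0
After op 2 (type): buf='dogred' undo_depth=2 redo_depth=0
After op 3 (delete): buf='dog' undo_depth=3 redo_depth=0
After op 4 (delete): buf='(empty)' undo_depth=4 redo_depth=0
After op 5 (type): buf='hi' undo_depth=5 redo_depth=0
After op 6 (undo): buf='(empty)' undo_depth=4 redo_depth=1
After op 7 (type): buf='baz' undo_depth=5 redo_depth=0
After op 8 (type): buf='bazblue' undo_depth=6 redo_depth=0
After op 9 (type): buf='bazbluebaz' undo_depth=7 redo_depth=0
After op 10 (type): buf='bazbluebazgo' undo_depth=8 redo_depth=0

Answer: 8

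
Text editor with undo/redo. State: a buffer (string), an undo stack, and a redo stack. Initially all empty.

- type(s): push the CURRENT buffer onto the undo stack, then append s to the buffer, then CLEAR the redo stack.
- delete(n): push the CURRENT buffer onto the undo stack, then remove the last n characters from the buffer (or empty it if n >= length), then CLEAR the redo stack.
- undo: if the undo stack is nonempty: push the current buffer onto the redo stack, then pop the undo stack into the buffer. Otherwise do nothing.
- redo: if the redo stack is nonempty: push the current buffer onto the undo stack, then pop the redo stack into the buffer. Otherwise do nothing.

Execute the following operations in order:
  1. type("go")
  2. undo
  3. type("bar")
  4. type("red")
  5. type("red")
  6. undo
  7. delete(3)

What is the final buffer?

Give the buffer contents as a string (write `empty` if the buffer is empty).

Answer: bar

Derivation:
After op 1 (type): buf='go' undo_depth=1 redo_depth=0
After op 2 (undo): buf='(empty)' undo_depth=0 redo_depth=1
After op 3 (type): buf='bar' undo_depth=1 redo_depth=0
After op 4 (type): buf='barred' undo_depth=2 redo_depth=0
After op 5 (type): buf='barredred' undo_depth=3 redo_depth=0
After op 6 (undo): buf='barred' undo_depth=2 redo_depth=1
After op 7 (delete): buf='bar' undo_depth=3 redo_depth=0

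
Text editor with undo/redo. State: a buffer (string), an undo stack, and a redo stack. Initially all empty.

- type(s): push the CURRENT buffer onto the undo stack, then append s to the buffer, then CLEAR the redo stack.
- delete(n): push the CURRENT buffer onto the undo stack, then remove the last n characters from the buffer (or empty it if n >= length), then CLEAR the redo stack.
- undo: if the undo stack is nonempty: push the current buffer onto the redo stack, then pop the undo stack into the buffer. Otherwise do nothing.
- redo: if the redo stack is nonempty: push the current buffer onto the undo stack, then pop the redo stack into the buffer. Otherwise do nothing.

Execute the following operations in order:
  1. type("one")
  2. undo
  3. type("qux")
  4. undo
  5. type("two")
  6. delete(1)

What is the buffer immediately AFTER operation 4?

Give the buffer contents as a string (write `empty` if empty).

After op 1 (type): buf='one' undo_depth=1 redo_depth=0
After op 2 (undo): buf='(empty)' undo_depth=0 redo_depth=1
After op 3 (type): buf='qux' undo_depth=1 redo_depth=0
After op 4 (undo): buf='(empty)' undo_depth=0 redo_depth=1

Answer: empty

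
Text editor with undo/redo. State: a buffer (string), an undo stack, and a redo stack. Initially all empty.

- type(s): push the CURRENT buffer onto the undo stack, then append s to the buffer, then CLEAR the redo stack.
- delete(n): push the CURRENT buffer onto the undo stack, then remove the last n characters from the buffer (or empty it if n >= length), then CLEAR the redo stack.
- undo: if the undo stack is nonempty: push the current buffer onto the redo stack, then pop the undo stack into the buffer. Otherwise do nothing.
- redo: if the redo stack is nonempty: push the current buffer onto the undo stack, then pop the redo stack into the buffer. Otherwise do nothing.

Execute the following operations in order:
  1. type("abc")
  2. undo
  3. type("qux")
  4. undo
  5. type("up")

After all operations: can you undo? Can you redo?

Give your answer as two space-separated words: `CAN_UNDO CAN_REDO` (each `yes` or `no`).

Answer: yes no

Derivation:
After op 1 (type): buf='abc' undo_depth=1 redo_depth=0
After op 2 (undo): buf='(empty)' undo_depth=0 redo_depth=1
After op 3 (type): buf='qux' undo_depth=1 redo_depth=0
After op 4 (undo): buf='(empty)' undo_depth=0 redo_depth=1
After op 5 (type): buf='up' undo_depth=1 redo_depth=0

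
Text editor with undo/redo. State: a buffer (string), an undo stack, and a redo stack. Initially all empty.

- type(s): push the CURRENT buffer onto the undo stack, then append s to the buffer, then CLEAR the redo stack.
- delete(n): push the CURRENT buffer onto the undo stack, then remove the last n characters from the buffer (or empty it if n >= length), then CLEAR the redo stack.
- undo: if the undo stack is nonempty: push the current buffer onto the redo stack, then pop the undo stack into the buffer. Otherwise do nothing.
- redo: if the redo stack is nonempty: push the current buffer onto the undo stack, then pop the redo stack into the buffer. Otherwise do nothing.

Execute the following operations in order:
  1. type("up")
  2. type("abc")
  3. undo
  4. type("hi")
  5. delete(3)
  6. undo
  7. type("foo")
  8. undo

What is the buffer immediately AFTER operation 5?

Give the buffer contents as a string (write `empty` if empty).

Answer: u

Derivation:
After op 1 (type): buf='up' undo_depth=1 redo_depth=0
After op 2 (type): buf='upabc' undo_depth=2 redo_depth=0
After op 3 (undo): buf='up' undo_depth=1 redo_depth=1
After op 4 (type): buf='uphi' undo_depth=2 redo_depth=0
After op 5 (delete): buf='u' undo_depth=3 redo_depth=0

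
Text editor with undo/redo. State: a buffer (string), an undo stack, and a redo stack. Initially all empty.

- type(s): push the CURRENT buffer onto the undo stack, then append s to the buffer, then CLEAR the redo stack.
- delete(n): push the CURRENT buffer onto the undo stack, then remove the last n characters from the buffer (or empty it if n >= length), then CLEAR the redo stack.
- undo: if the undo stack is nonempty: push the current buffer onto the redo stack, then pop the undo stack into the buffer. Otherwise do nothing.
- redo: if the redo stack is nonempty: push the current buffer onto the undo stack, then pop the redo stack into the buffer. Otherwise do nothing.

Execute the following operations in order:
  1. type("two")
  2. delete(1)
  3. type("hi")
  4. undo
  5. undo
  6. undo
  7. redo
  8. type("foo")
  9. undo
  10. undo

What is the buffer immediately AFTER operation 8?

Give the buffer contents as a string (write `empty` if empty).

After op 1 (type): buf='two' undo_depth=1 redo_depth=0
After op 2 (delete): buf='tw' undo_depth=2 redo_depth=0
After op 3 (type): buf='twhi' undo_depth=3 redo_depth=0
After op 4 (undo): buf='tw' undo_depth=2 redo_depth=1
After op 5 (undo): buf='two' undo_depth=1 redo_depth=2
After op 6 (undo): buf='(empty)' undo_depth=0 redo_depth=3
After op 7 (redo): buf='two' undo_depth=1 redo_depth=2
After op 8 (type): buf='twofoo' undo_depth=2 redo_depth=0

Answer: twofoo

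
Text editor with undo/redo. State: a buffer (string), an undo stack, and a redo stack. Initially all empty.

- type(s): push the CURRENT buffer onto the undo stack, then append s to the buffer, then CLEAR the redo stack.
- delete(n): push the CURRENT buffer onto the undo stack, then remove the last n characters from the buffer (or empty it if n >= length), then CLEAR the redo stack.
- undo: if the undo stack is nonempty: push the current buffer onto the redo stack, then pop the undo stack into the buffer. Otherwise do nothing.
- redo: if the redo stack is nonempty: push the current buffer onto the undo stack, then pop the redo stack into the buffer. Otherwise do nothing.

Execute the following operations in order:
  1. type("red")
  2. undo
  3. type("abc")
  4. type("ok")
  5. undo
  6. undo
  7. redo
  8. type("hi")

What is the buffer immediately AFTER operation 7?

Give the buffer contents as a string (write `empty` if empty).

After op 1 (type): buf='red' undo_depth=1 redo_depth=0
After op 2 (undo): buf='(empty)' undo_depth=0 redo_depth=1
After op 3 (type): buf='abc' undo_depth=1 redo_depth=0
After op 4 (type): buf='abcok' undo_depth=2 redo_depth=0
After op 5 (undo): buf='abc' undo_depth=1 redo_depth=1
After op 6 (undo): buf='(empty)' undo_depth=0 redo_depth=2
After op 7 (redo): buf='abc' undo_depth=1 redo_depth=1

Answer: abc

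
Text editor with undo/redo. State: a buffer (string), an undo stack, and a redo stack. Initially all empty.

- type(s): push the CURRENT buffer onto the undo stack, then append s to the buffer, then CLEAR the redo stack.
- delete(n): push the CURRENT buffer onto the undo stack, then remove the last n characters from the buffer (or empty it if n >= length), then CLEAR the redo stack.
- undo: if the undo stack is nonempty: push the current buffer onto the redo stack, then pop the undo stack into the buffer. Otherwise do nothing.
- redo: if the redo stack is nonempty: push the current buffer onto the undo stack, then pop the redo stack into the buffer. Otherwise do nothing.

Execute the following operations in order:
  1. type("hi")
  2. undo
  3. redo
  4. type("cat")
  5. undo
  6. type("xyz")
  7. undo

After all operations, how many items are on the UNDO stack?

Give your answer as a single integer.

Answer: 1

Derivation:
After op 1 (type): buf='hi' undo_depth=1 redo_depth=0
After op 2 (undo): buf='(empty)' undo_depth=0 redo_depth=1
After op 3 (redo): buf='hi' undo_depth=1 redo_depth=0
After op 4 (type): buf='hicat' undo_depth=2 redo_depth=0
After op 5 (undo): buf='hi' undo_depth=1 redo_depth=1
After op 6 (type): buf='hixyz' undo_depth=2 redo_depth=0
After op 7 (undo): buf='hi' undo_depth=1 redo_depth=1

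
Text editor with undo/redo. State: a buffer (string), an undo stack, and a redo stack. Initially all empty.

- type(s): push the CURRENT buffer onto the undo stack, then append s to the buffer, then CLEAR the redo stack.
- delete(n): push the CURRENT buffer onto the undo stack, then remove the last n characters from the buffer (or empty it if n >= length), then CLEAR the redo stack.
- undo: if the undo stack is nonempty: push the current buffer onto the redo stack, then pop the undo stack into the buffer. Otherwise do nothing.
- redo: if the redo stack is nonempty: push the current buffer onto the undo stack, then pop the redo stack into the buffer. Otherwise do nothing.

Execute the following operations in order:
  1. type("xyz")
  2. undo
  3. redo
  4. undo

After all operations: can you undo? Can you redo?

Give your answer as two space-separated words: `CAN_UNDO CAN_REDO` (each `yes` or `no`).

Answer: no yes

Derivation:
After op 1 (type): buf='xyz' undo_depth=1 redo_depth=0
After op 2 (undo): buf='(empty)' undo_depth=0 redo_depth=1
After op 3 (redo): buf='xyz' undo_depth=1 redo_depth=0
After op 4 (undo): buf='(empty)' undo_depth=0 redo_depth=1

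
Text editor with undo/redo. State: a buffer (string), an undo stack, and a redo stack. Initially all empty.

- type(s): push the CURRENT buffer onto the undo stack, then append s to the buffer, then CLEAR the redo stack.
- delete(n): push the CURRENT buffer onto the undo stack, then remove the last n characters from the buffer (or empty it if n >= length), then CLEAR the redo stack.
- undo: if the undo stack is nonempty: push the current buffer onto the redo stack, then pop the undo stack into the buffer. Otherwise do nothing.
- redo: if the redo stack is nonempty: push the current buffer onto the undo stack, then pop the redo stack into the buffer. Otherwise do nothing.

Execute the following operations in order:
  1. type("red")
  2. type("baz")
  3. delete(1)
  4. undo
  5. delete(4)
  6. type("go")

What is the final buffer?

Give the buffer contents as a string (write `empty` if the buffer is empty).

After op 1 (type): buf='red' undo_depth=1 redo_depth=0
After op 2 (type): buf='redbaz' undo_depth=2 redo_depth=0
After op 3 (delete): buf='redba' undo_depth=3 redo_depth=0
After op 4 (undo): buf='redbaz' undo_depth=2 redo_depth=1
After op 5 (delete): buf='re' undo_depth=3 redo_depth=0
After op 6 (type): buf='rego' undo_depth=4 redo_depth=0

Answer: rego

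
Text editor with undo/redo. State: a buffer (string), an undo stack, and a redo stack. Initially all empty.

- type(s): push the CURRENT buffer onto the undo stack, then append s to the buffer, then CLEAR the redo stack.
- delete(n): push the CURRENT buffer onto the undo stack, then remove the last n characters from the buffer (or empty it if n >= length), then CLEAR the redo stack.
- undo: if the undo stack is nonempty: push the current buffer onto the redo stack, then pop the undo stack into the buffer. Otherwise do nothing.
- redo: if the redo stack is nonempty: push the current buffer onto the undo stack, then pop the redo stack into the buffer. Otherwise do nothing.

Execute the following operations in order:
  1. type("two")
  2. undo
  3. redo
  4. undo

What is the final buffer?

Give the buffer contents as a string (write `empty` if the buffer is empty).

After op 1 (type): buf='two' undo_depth=1 redo_depth=0
After op 2 (undo): buf='(empty)' undo_depth=0 redo_depth=1
After op 3 (redo): buf='two' undo_depth=1 redo_depth=0
After op 4 (undo): buf='(empty)' undo_depth=0 redo_depth=1

Answer: empty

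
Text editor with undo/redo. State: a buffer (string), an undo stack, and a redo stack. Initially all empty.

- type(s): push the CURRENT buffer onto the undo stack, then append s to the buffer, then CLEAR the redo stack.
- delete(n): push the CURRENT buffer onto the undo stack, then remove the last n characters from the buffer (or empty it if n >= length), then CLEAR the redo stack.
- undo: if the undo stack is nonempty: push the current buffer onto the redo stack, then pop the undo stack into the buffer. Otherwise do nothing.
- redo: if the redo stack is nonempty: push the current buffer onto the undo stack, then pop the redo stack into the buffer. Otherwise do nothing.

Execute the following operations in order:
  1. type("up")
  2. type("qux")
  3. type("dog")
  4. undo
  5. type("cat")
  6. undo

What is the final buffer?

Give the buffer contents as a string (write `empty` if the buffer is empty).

Answer: upqux

Derivation:
After op 1 (type): buf='up' undo_depth=1 redo_depth=0
After op 2 (type): buf='upqux' undo_depth=2 redo_depth=0
After op 3 (type): buf='upquxdog' undo_depth=3 redo_depth=0
After op 4 (undo): buf='upqux' undo_depth=2 redo_depth=1
After op 5 (type): buf='upquxcat' undo_depth=3 redo_depth=0
After op 6 (undo): buf='upqux' undo_depth=2 redo_depth=1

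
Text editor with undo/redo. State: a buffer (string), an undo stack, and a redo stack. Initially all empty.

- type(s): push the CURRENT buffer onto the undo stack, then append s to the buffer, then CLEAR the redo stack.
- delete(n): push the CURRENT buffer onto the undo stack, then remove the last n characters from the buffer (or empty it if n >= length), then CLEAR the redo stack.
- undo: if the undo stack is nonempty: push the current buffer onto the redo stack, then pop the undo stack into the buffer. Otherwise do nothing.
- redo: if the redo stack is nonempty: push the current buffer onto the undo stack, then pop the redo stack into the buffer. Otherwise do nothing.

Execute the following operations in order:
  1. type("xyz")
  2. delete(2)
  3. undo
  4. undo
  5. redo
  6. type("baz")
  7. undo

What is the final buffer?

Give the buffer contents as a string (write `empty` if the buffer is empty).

After op 1 (type): buf='xyz' undo_depth=1 redo_depth=0
After op 2 (delete): buf='x' undo_depth=2 redo_depth=0
After op 3 (undo): buf='xyz' undo_depth=1 redo_depth=1
After op 4 (undo): buf='(empty)' undo_depth=0 redo_depth=2
After op 5 (redo): buf='xyz' undo_depth=1 redo_depth=1
After op 6 (type): buf='xyzbaz' undo_depth=2 redo_depth=0
After op 7 (undo): buf='xyz' undo_depth=1 redo_depth=1

Answer: xyz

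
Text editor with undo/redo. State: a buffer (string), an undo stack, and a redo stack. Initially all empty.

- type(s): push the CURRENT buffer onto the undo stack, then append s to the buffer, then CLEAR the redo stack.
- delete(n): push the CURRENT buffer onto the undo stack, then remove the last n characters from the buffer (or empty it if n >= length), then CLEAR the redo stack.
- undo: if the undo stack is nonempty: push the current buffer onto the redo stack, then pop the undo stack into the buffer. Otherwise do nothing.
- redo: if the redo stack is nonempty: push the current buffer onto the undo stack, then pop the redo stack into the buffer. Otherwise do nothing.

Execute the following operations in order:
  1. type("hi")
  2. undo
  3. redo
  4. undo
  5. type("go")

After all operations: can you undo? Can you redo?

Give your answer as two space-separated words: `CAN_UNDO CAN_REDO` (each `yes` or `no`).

Answer: yes no

Derivation:
After op 1 (type): buf='hi' undo_depth=1 redo_depth=0
After op 2 (undo): buf='(empty)' undo_depth=0 redo_depth=1
After op 3 (redo): buf='hi' undo_depth=1 redo_depth=0
After op 4 (undo): buf='(empty)' undo_depth=0 redo_depth=1
After op 5 (type): buf='go' undo_depth=1 redo_depth=0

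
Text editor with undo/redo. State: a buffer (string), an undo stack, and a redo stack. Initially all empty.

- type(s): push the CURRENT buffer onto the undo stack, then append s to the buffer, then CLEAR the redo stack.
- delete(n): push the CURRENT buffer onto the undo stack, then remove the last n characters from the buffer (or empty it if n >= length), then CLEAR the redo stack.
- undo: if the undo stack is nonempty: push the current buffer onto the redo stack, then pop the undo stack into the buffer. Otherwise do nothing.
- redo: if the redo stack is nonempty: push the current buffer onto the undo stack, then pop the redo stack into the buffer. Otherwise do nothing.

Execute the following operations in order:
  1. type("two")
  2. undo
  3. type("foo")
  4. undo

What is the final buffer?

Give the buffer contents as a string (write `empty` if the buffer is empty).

Answer: empty

Derivation:
After op 1 (type): buf='two' undo_depth=1 redo_depth=0
After op 2 (undo): buf='(empty)' undo_depth=0 redo_depth=1
After op 3 (type): buf='foo' undo_depth=1 redo_depth=0
After op 4 (undo): buf='(empty)' undo_depth=0 redo_depth=1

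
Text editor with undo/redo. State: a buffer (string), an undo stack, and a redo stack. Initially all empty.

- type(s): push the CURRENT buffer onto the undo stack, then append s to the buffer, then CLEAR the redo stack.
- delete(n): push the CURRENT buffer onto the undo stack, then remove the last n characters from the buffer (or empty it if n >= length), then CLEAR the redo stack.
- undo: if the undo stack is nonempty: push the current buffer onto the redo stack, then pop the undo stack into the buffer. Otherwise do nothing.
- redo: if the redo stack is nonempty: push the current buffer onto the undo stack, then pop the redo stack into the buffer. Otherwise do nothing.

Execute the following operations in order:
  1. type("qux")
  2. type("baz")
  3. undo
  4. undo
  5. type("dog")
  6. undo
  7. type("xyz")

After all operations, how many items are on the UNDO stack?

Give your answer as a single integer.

Answer: 1

Derivation:
After op 1 (type): buf='qux' undo_depth=1 redo_depth=0
After op 2 (type): buf='quxbaz' undo_depth=2 redo_depth=0
After op 3 (undo): buf='qux' undo_depth=1 redo_depth=1
After op 4 (undo): buf='(empty)' undo_depth=0 redo_depth=2
After op 5 (type): buf='dog' undo_depth=1 redo_depth=0
After op 6 (undo): buf='(empty)' undo_depth=0 redo_depth=1
After op 7 (type): buf='xyz' undo_depth=1 redo_depth=0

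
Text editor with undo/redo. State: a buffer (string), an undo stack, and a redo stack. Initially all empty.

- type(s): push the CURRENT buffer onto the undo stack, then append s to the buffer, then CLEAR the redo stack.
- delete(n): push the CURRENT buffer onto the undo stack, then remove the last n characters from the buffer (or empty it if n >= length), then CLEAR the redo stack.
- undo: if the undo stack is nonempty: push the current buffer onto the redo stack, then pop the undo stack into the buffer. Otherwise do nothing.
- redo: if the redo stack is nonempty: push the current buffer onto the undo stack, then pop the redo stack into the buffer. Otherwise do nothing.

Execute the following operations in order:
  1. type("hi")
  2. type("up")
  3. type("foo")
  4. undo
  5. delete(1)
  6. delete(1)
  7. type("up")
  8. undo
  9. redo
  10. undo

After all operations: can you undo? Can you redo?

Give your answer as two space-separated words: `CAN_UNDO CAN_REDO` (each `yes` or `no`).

After op 1 (type): buf='hi' undo_depth=1 redo_depth=0
After op 2 (type): buf='hiup' undo_depth=2 redo_depth=0
After op 3 (type): buf='hiupfoo' undo_depth=3 redo_depth=0
After op 4 (undo): buf='hiup' undo_depth=2 redo_depth=1
After op 5 (delete): buf='hiu' undo_depth=3 redo_depth=0
After op 6 (delete): buf='hi' undo_depth=4 redo_depth=0
After op 7 (type): buf='hiup' undo_depth=5 redo_depth=0
After op 8 (undo): buf='hi' undo_depth=4 redo_depth=1
After op 9 (redo): buf='hiup' undo_depth=5 redo_depth=0
After op 10 (undo): buf='hi' undo_depth=4 redo_depth=1

Answer: yes yes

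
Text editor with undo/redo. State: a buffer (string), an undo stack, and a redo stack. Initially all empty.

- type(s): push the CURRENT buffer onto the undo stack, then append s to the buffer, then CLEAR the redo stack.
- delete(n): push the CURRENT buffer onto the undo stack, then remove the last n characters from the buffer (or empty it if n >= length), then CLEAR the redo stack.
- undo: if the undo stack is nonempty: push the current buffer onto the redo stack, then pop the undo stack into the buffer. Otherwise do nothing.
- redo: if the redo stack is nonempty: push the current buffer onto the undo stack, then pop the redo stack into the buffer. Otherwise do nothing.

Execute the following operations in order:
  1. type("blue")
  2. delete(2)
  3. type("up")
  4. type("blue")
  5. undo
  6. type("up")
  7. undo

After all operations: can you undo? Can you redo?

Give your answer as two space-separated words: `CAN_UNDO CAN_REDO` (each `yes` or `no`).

Answer: yes yes

Derivation:
After op 1 (type): buf='blue' undo_depth=1 redo_depth=0
After op 2 (delete): buf='bl' undo_depth=2 redo_depth=0
After op 3 (type): buf='blup' undo_depth=3 redo_depth=0
After op 4 (type): buf='blupblue' undo_depth=4 redo_depth=0
After op 5 (undo): buf='blup' undo_depth=3 redo_depth=1
After op 6 (type): buf='blupup' undo_depth=4 redo_depth=0
After op 7 (undo): buf='blup' undo_depth=3 redo_depth=1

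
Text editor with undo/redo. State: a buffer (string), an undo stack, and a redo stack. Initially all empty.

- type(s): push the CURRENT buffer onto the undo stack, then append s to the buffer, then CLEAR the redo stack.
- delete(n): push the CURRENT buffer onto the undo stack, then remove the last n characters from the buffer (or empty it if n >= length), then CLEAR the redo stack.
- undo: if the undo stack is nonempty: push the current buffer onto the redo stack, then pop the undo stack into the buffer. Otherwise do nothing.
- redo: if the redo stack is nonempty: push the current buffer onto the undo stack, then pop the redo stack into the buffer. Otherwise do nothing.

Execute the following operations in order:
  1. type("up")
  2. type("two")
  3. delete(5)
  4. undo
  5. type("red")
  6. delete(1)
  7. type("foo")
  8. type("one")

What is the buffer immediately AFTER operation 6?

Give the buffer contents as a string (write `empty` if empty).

Answer: uptwore

Derivation:
After op 1 (type): buf='up' undo_depth=1 redo_depth=0
After op 2 (type): buf='uptwo' undo_depth=2 redo_depth=0
After op 3 (delete): buf='(empty)' undo_depth=3 redo_depth=0
After op 4 (undo): buf='uptwo' undo_depth=2 redo_depth=1
After op 5 (type): buf='uptwored' undo_depth=3 redo_depth=0
After op 6 (delete): buf='uptwore' undo_depth=4 redo_depth=0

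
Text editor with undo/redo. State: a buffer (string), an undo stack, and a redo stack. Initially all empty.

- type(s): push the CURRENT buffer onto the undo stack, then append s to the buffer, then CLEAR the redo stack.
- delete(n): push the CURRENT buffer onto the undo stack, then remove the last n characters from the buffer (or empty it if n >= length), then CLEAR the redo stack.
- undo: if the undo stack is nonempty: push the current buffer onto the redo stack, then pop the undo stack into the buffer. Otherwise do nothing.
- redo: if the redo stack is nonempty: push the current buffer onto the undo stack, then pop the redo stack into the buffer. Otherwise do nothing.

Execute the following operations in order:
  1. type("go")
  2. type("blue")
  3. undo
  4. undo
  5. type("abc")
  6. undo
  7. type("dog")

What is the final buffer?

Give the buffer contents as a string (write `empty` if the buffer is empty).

After op 1 (type): buf='go' undo_depth=1 redo_depth=0
After op 2 (type): buf='goblue' undo_depth=2 redo_depth=0
After op 3 (undo): buf='go' undo_depth=1 redo_depth=1
After op 4 (undo): buf='(empty)' undo_depth=0 redo_depth=2
After op 5 (type): buf='abc' undo_depth=1 redo_depth=0
After op 6 (undo): buf='(empty)' undo_depth=0 redo_depth=1
After op 7 (type): buf='dog' undo_depth=1 redo_depth=0

Answer: dog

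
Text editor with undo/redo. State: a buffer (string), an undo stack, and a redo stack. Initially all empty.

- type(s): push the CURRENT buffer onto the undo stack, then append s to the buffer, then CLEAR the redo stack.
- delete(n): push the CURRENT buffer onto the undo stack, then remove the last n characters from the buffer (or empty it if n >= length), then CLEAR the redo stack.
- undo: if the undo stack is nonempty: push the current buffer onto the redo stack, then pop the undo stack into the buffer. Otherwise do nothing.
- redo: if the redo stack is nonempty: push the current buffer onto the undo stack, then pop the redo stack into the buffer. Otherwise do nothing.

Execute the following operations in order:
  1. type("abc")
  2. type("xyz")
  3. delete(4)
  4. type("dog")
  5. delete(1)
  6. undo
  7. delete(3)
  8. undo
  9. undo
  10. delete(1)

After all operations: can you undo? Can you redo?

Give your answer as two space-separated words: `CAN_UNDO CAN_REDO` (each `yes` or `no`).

After op 1 (type): buf='abc' undo_depth=1 redo_depth=0
After op 2 (type): buf='abcxyz' undo_depth=2 redo_depth=0
After op 3 (delete): buf='ab' undo_depth=3 redo_depth=0
After op 4 (type): buf='abdog' undo_depth=4 redo_depth=0
After op 5 (delete): buf='abdo' undo_depth=5 redo_depth=0
After op 6 (undo): buf='abdog' undo_depth=4 redo_depth=1
After op 7 (delete): buf='ab' undo_depth=5 redo_depth=0
After op 8 (undo): buf='abdog' undo_depth=4 redo_depth=1
After op 9 (undo): buf='ab' undo_depth=3 redo_depth=2
After op 10 (delete): buf='a' undo_depth=4 redo_depth=0

Answer: yes no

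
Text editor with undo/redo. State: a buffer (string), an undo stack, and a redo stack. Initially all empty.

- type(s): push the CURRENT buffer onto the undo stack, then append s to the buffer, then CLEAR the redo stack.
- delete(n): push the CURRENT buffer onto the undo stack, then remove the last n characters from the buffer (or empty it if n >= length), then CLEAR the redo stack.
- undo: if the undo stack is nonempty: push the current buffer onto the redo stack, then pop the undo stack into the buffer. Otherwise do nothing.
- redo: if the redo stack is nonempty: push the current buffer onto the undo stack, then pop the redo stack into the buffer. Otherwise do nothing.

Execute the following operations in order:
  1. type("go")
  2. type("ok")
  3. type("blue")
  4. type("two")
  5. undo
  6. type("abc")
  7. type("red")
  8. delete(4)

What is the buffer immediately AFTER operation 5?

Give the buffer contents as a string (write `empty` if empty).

After op 1 (type): buf='go' undo_depth=1 redo_depth=0
After op 2 (type): buf='gook' undo_depth=2 redo_depth=0
After op 3 (type): buf='gookblue' undo_depth=3 redo_depth=0
After op 4 (type): buf='gookbluetwo' undo_depth=4 redo_depth=0
After op 5 (undo): buf='gookblue' undo_depth=3 redo_depth=1

Answer: gookblue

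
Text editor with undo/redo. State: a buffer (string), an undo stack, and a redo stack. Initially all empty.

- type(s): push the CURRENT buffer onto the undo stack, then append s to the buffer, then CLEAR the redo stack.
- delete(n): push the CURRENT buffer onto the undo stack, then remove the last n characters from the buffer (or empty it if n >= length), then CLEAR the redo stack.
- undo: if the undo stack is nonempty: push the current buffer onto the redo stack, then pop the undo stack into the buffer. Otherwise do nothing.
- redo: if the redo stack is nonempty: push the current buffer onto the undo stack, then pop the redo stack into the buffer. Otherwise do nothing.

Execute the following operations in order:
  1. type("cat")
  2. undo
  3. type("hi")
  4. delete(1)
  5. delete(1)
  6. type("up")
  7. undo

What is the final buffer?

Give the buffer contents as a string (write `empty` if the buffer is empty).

After op 1 (type): buf='cat' undo_depth=1 redo_depth=0
After op 2 (undo): buf='(empty)' undo_depth=0 redo_depth=1
After op 3 (type): buf='hi' undo_depth=1 redo_depth=0
After op 4 (delete): buf='h' undo_depth=2 redo_depth=0
After op 5 (delete): buf='(empty)' undo_depth=3 redo_depth=0
After op 6 (type): buf='up' undo_depth=4 redo_depth=0
After op 7 (undo): buf='(empty)' undo_depth=3 redo_depth=1

Answer: empty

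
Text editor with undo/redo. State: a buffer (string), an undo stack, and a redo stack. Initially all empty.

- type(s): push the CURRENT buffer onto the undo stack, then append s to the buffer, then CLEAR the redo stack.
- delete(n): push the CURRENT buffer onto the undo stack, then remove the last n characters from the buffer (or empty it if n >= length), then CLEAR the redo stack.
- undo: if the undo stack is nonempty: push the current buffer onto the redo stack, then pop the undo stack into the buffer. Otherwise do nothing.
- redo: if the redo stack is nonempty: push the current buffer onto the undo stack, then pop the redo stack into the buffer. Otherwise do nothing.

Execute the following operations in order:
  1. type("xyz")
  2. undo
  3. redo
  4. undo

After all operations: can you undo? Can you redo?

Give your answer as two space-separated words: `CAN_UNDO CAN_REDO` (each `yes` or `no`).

After op 1 (type): buf='xyz' undo_depth=1 redo_depth=0
After op 2 (undo): buf='(empty)' undo_depth=0 redo_depth=1
After op 3 (redo): buf='xyz' undo_depth=1 redo_depth=0
After op 4 (undo): buf='(empty)' undo_depth=0 redo_depth=1

Answer: no yes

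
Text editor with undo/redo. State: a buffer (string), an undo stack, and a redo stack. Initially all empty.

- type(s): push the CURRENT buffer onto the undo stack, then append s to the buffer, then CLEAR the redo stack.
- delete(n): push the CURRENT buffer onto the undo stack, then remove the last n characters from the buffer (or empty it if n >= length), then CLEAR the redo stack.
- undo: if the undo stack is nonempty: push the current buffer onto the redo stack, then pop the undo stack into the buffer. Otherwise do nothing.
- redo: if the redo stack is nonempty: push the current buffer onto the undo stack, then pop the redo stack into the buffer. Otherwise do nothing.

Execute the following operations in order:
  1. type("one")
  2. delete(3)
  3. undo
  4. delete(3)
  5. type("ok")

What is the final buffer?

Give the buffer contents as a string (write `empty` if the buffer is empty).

After op 1 (type): buf='one' undo_depth=1 redo_depth=0
After op 2 (delete): buf='(empty)' undo_depth=2 redo_depth=0
After op 3 (undo): buf='one' undo_depth=1 redo_depth=1
After op 4 (delete): buf='(empty)' undo_depth=2 redo_depth=0
After op 5 (type): buf='ok' undo_depth=3 redo_depth=0

Answer: ok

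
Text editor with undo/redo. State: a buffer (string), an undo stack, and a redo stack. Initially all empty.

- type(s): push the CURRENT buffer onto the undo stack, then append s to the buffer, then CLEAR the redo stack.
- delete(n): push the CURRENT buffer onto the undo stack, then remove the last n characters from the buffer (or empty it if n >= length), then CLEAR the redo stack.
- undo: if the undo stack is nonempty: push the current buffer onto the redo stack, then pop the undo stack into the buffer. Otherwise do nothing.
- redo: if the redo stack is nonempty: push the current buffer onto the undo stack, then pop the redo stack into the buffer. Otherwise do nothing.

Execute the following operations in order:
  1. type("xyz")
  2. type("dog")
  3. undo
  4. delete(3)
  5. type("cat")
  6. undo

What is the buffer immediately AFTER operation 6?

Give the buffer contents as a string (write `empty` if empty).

Answer: empty

Derivation:
After op 1 (type): buf='xyz' undo_depth=1 redo_depth=0
After op 2 (type): buf='xyzdog' undo_depth=2 redo_depth=0
After op 3 (undo): buf='xyz' undo_depth=1 redo_depth=1
After op 4 (delete): buf='(empty)' undo_depth=2 redo_depth=0
After op 5 (type): buf='cat' undo_depth=3 redo_depth=0
After op 6 (undo): buf='(empty)' undo_depth=2 redo_depth=1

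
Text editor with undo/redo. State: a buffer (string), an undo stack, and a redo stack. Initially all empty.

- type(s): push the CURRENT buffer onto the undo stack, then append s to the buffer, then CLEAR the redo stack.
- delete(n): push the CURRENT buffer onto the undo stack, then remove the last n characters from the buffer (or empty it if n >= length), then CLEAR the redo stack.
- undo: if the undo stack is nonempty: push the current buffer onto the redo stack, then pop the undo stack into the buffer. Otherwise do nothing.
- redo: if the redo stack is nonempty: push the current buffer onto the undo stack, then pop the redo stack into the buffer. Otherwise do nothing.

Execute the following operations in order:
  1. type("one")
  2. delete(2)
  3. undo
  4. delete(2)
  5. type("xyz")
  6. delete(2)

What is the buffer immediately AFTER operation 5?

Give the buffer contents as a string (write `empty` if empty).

Answer: oxyz

Derivation:
After op 1 (type): buf='one' undo_depth=1 redo_depth=0
After op 2 (delete): buf='o' undo_depth=2 redo_depth=0
After op 3 (undo): buf='one' undo_depth=1 redo_depth=1
After op 4 (delete): buf='o' undo_depth=2 redo_depth=0
After op 5 (type): buf='oxyz' undo_depth=3 redo_depth=0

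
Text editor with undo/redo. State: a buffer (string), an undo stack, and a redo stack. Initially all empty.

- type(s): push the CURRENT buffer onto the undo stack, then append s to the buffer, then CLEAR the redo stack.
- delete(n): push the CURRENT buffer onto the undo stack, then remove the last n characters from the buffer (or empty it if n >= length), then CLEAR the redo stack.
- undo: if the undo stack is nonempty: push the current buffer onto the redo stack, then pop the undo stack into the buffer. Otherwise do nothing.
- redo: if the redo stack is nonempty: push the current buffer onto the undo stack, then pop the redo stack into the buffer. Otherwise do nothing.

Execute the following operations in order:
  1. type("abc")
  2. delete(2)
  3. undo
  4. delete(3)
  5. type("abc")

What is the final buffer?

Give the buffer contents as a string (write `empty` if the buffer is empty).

Answer: abc

Derivation:
After op 1 (type): buf='abc' undo_depth=1 redo_depth=0
After op 2 (delete): buf='a' undo_depth=2 redo_depth=0
After op 3 (undo): buf='abc' undo_depth=1 redo_depth=1
After op 4 (delete): buf='(empty)' undo_depth=2 redo_depth=0
After op 5 (type): buf='abc' undo_depth=3 redo_depth=0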